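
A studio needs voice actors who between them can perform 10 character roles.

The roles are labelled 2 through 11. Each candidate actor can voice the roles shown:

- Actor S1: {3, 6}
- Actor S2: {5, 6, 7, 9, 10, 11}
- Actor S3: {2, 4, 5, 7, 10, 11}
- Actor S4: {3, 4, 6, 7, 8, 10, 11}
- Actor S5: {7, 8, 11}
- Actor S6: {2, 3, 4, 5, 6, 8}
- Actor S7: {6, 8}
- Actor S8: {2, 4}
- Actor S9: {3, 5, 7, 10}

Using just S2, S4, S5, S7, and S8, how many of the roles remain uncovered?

Union of S2, S4, S5, S7, S8 = {2, 3, 4, 5, 6, 7, 8, 9, 10, 11} — that's every role, so 0 are uncovered.

0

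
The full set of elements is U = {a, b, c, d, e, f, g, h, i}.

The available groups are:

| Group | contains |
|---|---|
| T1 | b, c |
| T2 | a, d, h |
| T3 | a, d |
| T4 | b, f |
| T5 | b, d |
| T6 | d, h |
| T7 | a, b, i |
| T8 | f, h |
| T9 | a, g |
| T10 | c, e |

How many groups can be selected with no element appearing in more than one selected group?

T5, T8, T9, T10 are pairwise disjoint (T5={b,d}; T8={f,h}; T9={a,g}; T10={c,e}).
Every remaining group overlaps one of these, and no 5 of the listed groups are pairwise disjoint, so 4 is the maximum.

4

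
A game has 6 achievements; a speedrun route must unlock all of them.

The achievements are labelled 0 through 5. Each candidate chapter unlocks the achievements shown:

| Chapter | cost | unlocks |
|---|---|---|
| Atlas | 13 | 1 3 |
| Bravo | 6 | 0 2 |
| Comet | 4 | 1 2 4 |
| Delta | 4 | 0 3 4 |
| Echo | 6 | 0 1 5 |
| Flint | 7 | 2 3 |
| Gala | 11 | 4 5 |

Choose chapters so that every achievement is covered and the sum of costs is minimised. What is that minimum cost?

Comet, Delta, Echo together cover every achievement (Comet ∪ Delta ∪ Echo = {0, 1, 2, 3, 4, 5}); total cost 4 + 4 + 6 = 14.
No covering selection has total cost below 14.

14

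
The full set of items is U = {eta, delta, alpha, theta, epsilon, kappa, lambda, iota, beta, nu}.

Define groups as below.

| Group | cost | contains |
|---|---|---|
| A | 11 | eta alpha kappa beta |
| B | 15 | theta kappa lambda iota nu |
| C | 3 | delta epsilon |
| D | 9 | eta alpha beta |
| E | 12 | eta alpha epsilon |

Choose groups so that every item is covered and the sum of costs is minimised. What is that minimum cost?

B, C, D together cover every item (B ∪ C ∪ D = {eta, delta, alpha, theta, epsilon, kappa, lambda, iota, beta, nu}); total cost 15 + 3 + 9 = 27.
The greedy pick C, A, B costs 29; no covering selection beats 27.

27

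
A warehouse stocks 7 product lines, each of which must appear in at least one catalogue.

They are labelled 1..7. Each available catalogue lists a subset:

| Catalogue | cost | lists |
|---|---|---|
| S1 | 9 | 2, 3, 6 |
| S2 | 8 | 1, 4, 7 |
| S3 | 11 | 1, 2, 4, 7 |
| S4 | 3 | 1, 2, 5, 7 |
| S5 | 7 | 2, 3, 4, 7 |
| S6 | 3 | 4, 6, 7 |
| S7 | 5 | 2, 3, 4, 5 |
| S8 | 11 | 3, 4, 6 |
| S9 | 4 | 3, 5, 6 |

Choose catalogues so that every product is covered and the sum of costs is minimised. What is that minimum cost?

S4, S6, S9 together cover every product (S4 ∪ S6 ∪ S9 = {1, 2, 3, 4, 5, 6, 7}); total cost 3 + 3 + 4 = 10.
No covering selection has total cost below 10.

10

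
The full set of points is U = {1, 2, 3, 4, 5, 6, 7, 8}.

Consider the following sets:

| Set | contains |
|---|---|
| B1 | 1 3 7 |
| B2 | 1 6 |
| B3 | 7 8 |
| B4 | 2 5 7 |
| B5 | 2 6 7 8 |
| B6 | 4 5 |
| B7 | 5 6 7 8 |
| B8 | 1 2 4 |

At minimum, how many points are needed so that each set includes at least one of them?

3

Take H = {4, 6, 7}. Each listed set contains at least one of these, so H is a hitting set of size 3.
The sets B2, B3, B6 are pairwise disjoint, so any hitting set needs a separate point for each — at least 3. Hence 3 is optimal.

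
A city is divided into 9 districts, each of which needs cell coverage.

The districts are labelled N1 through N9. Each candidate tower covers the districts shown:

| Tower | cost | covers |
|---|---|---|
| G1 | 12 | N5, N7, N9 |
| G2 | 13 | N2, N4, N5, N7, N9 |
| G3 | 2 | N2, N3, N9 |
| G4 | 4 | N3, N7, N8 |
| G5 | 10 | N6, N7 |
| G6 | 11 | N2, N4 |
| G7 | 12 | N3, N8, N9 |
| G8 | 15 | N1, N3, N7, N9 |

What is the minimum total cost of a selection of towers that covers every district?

G2, G4, G5, G8 together cover every district (G2 ∪ G4 ∪ G5 ∪ G8 = {N1, N2, N3, N4, N5, N6, N7, N8, N9}); total cost 13 + 4 + 10 + 15 = 42.
The greedy pick G3, G4, G2, G5, G8 costs 44; no covering selection beats 42.

42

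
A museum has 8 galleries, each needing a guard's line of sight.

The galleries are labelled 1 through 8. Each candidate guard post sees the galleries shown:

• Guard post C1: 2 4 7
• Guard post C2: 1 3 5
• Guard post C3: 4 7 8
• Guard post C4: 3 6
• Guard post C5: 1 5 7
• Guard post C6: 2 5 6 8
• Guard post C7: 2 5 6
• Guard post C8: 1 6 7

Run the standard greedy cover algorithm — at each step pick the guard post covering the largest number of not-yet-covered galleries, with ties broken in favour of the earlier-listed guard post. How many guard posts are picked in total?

Greedy: pick C6 (covers 4 new) → pick C1 (covers 2 new) → pick C2 (covers 2 new). Total picks: 3.

3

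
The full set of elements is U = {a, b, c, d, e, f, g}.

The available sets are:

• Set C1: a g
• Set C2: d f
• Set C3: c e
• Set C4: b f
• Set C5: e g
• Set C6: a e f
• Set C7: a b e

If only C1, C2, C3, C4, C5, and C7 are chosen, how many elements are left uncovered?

Union of C1, C2, C3, C4, C5, C7 = {a, b, c, d, e, f, g} — that's every element, so 0 are uncovered.

0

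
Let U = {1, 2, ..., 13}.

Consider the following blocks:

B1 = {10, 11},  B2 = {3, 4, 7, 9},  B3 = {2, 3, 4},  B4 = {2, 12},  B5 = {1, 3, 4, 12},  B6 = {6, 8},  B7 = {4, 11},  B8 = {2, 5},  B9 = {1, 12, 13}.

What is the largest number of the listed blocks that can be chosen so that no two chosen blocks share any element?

5

B1, B2, B6, B8, B9 are pairwise disjoint (B1={10,11}; B2={3,4,7,9}; B6={6,8}; B8={2,5}; B9={1,12,13}).
Every remaining block overlaps one of these, and no 6 of the listed blocks are pairwise disjoint, so 5 is the maximum.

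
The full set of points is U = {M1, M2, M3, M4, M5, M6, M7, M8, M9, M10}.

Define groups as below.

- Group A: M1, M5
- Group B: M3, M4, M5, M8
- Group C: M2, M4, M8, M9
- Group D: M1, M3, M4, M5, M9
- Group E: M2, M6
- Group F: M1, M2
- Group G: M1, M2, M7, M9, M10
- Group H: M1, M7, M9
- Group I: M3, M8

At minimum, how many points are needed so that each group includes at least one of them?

T = {M1, M2, M8} meets every group (each contains at least one member of T), and |T| = 3.
The groups E, H, I are pairwise disjoint, so any hitting set needs a separate point for each — at least 3. Hence 3 is optimal.

3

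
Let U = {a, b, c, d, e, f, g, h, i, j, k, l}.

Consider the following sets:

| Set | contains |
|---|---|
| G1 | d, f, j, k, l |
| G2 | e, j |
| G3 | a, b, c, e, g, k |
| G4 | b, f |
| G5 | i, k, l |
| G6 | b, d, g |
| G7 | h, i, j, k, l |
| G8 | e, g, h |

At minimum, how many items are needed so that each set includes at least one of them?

T = {b, e, k} meets every set (each contains at least one member of T), and |T| = 3.
The sets G2, G5, G6 are pairwise disjoint, so any hitting set needs a separate item for each — at least 3. Hence 3 is optimal.

3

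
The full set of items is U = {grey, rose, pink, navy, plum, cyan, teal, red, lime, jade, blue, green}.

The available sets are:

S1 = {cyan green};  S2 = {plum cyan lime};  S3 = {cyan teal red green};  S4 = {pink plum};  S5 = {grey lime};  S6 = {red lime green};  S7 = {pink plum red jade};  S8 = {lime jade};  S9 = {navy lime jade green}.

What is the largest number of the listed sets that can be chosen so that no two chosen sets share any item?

S1, S4, S8 are pairwise disjoint (S1={cyan,green}; S4={pink,plum}; S8={lime,jade}).
Every remaining set overlaps one of these, and no 4 of the listed sets are pairwise disjoint, so 3 is the maximum.

3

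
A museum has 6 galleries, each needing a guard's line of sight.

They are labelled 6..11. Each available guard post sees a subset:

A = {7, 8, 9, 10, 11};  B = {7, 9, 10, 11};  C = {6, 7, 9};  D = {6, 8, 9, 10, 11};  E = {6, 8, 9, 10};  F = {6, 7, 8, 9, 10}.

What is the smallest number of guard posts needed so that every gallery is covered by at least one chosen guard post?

Take {A, D}. Their union is {6, 7, 8, 9, 10, 11}, which is all 6 galleries.
No single guard post has all 6 galleries (the largest, A, has 5), so 2 is optimal.

2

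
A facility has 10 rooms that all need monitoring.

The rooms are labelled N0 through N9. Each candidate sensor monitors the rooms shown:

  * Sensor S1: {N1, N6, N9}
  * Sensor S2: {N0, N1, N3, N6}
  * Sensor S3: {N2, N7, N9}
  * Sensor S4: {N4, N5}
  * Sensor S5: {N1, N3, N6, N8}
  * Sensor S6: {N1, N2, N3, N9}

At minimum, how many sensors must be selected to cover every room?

4

S2 and S3 and S4 and S5 together: S2 ∪ S3 ∪ S4 ∪ S5 = {N0, N1, N2, N3, N4, N5, N6, N7, N8, N9} — every room is covered.
No 3 of the 6 sensors cover everything (all 20 combinations miss at least one room), so 4 is optimal.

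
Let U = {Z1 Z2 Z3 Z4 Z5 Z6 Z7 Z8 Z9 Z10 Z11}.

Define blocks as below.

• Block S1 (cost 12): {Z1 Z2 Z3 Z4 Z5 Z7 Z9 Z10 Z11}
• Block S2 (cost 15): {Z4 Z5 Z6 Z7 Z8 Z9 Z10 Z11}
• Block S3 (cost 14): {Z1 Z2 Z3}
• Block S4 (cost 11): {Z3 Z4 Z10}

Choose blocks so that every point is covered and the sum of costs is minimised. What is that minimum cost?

S1, S2 together cover every point (S1 ∪ S2 = {Z1, Z2, Z3, Z4, Z5, Z6, Z7, Z8, Z9, Z10, Z11}); total cost 12 + 15 = 27.
No covering selection has total cost below 27.

27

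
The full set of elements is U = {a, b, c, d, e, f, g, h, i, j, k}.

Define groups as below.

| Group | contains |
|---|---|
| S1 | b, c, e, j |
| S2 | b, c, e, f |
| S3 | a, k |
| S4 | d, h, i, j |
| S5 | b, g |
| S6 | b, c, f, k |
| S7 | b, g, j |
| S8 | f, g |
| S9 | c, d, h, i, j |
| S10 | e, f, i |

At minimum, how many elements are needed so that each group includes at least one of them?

The 4 elements {f, g, j, k} hit every group.
No choice of 3 elements meets every group, so 4 is the minimum.

4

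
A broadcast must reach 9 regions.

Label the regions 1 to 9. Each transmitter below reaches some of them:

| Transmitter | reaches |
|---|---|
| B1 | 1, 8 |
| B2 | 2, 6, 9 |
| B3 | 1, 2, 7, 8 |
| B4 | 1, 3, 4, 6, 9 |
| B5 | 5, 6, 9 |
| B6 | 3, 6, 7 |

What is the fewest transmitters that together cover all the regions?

3

Take {B3, B4, B5}. Their union is {1, 2, 3, 4, 5, 6, 7, 8, 9}, which is all 9 regions.
Only B4 contains 4, so B4 is forced; the remaining 4 regions need at least 2 more transmitters (each remaining transmitter adds at most 3) — so at least 3 transmitters are needed, and 3 is optimal.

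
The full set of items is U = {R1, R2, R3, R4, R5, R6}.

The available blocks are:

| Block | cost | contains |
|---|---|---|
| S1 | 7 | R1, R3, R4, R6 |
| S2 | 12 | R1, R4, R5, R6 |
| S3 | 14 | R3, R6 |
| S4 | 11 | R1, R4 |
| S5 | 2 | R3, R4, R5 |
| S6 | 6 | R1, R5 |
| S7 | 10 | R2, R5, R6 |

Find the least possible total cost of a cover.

17

S1, S7 together cover every item (S1 ∪ S7 = {R1, R2, R3, R4, R5, R6}); total cost 7 + 10 = 17.
The greedy pick S5, S1, S7 costs 19; no covering selection beats 17.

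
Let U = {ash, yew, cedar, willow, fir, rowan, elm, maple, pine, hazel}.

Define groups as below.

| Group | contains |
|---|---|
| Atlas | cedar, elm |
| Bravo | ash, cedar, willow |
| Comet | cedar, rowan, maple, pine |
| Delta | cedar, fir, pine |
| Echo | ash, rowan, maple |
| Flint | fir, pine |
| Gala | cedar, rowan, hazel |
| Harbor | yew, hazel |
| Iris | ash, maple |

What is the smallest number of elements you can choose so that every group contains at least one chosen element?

4

The 4 elements {cedar, fir, maple, hazel} hit every group.
The groups Atlas, Flint, Harbor, Iris are pairwise disjoint, so any hitting set needs a separate element for each — at least 4. Hence 4 is optimal.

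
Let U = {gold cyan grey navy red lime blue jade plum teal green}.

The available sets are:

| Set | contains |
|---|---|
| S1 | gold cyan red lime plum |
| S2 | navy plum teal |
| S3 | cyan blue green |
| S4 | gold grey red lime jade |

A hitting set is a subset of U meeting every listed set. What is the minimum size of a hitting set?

Take H = {cyan, navy, lime}. Each listed set contains at least one of these, so H is a hitting set of size 3.
The sets S2, S3, S4 are pairwise disjoint, so any hitting set needs a separate point for each — at least 3. Hence 3 is optimal.

3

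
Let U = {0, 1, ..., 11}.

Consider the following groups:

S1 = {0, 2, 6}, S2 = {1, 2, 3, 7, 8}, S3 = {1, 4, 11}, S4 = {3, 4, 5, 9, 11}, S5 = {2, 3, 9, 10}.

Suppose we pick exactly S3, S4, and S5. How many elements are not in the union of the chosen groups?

Union of S3, S4, S5 = {1, 2, 3, 4, 5, 9, 10, 11}.
Not covered: 0, 6, 7, 8 — 4 elements.

4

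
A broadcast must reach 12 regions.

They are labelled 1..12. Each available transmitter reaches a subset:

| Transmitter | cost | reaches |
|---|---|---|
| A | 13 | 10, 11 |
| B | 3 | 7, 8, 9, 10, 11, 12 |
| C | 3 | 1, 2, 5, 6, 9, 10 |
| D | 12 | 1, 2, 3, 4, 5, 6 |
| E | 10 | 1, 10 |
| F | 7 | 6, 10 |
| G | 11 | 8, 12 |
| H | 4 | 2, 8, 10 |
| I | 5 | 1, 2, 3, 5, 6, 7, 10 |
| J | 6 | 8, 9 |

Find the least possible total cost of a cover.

15

B, D together cover every region (B ∪ D = {1, 2, 3, 4, 5, 6, 7, 8, 9, 10, 11, 12}); total cost 3 + 12 = 15.
The greedy pick B, C, I, D costs 23; no covering selection beats 15.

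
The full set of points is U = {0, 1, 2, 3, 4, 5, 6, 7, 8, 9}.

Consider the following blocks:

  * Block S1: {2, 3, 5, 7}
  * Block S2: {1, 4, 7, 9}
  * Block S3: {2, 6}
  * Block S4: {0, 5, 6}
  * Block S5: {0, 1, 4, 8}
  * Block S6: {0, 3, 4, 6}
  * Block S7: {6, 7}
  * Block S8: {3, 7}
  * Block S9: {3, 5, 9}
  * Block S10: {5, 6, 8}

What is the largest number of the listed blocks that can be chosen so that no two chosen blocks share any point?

3

S3, S5, S8 are pairwise disjoint (S3={2,6}; S5={0,1,4,8}; S8={3,7}).
Every remaining block overlaps one of these, and no 4 of the listed blocks are pairwise disjoint, so 3 is the maximum.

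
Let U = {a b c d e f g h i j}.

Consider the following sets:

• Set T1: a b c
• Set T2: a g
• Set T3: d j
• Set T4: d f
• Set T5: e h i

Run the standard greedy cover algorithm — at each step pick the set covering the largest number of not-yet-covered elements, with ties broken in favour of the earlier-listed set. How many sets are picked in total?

Greedy: pick T1 (covers 3 new) → pick T5 (covers 3 new) → pick T3 (covers 2 new) → pick T2 (covers 1 new) → pick T4 (covers 1 new). Total picks: 5.

5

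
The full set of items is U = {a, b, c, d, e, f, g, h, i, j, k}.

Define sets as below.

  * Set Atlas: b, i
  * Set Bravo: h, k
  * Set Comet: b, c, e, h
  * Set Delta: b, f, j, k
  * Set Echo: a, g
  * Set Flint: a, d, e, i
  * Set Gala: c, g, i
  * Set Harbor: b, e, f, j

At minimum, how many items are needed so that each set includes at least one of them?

T = {b, g, h, i} meets every set (each contains at least one member of T), and |T| = 4.
No choice of 3 items meets every set, so 4 is the minimum.

4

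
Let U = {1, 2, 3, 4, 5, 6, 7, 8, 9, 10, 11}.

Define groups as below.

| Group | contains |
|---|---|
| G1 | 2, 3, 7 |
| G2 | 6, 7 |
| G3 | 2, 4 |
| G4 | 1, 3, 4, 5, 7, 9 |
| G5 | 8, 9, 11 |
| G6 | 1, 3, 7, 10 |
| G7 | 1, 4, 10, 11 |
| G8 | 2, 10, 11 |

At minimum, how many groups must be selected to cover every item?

G2 and G4 and G5 and G8 together: G2 ∪ G4 ∪ G5 ∪ G8 = {1, 2, 3, 4, 5, 6, 7, 8, 9, 10, 11} — every item is covered.
No 3 of the 8 groups cover everything (all 56 combinations miss at least one item), so 4 is optimal.

4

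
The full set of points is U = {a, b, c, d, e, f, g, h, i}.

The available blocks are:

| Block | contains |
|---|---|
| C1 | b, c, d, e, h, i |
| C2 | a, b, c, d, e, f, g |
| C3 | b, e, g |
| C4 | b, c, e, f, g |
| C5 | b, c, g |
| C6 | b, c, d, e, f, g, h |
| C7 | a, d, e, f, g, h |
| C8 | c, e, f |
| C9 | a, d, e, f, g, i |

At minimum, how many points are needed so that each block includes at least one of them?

2

T = {e, g} meets every block (each contains at least one member of T), and |T| = 2.
No single point lies in every block, so at least 2 are needed and 2 is optimal.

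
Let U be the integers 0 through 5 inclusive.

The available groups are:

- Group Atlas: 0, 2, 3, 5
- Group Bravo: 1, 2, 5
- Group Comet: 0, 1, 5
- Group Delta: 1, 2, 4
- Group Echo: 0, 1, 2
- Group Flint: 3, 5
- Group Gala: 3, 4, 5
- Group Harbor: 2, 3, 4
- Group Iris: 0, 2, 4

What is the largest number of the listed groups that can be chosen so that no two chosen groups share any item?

2

Flint, Iris are pairwise disjoint (Flint={3,5}; Iris={0,2,4}).
Every remaining group overlaps one of these, and no 3 of the listed groups are pairwise disjoint, so 2 is the maximum.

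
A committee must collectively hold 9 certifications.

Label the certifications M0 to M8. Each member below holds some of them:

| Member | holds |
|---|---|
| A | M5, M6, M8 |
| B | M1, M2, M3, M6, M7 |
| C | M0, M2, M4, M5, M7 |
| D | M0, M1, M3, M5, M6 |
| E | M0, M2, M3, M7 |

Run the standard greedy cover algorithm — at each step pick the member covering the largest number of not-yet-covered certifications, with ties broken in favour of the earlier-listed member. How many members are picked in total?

3

Greedy: pick B (covers 5 new) → pick C (covers 3 new) → pick A (covers 1 new). Total picks: 3.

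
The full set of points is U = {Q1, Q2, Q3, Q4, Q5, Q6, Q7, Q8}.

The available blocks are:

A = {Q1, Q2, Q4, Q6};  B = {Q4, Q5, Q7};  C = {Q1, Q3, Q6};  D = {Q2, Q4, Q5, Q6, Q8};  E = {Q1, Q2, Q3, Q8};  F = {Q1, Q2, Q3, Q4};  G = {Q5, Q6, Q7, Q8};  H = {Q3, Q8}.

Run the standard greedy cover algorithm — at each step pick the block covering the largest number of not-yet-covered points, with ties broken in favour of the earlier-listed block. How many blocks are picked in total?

3

Greedy: pick D (covers 5 new) → pick C (covers 2 new) → pick B (covers 1 new). Total picks: 3.
(The true minimum cover uses only 2 blocks, so greedy is not optimal here.)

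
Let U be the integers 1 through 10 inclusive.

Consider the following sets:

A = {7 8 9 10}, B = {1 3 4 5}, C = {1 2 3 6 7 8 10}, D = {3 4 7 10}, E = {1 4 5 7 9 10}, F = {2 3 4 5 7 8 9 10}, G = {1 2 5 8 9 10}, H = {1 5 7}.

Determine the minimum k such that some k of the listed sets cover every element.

C and F cover everything between them: the union {1, 2, 3, 4, 5, 6, 7, 8, 9, 10} is all of U.
No single set has all 10 elements (the largest, F, has 8), so 2 is optimal.

2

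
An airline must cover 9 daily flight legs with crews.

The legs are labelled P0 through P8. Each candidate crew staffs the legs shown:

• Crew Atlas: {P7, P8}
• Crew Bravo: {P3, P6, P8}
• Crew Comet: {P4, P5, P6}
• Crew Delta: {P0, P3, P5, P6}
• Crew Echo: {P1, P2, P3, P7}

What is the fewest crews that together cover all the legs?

Take {Atlas, Comet, Delta, Echo}. Their union is {P0, P1, P2, P3, P4, P5, P6, P7, P8}, which is all 9 legs.
No 3 of the 5 crews cover everything (all 10 combinations miss at least one leg), so 4 is optimal.

4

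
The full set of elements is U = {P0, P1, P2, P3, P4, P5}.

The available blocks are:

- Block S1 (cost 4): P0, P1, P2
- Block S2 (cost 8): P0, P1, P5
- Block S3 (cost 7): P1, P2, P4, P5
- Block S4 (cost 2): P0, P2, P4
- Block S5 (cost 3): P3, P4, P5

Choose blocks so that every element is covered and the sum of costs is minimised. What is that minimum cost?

7

S1, S5 together cover every element (S1 ∪ S5 = {P0, P1, P2, P3, P4, P5}); total cost 4 + 3 = 7.
The greedy pick S4, S5, S1 costs 9; no covering selection beats 7.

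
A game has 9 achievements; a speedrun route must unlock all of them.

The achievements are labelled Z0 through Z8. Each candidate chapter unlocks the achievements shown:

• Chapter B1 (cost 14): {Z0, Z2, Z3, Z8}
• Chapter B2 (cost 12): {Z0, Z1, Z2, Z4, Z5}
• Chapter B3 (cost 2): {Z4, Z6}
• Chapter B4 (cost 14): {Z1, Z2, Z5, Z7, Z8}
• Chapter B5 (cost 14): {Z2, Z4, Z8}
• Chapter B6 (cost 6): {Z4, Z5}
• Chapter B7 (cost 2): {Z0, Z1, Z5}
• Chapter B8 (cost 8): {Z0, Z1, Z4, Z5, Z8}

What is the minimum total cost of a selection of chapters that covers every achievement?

B1, B3, B4 together cover every achievement (B1 ∪ B3 ∪ B4 = {Z0, Z1, Z2, Z3, Z4, Z5, Z6, Z7, Z8}); total cost 14 + 2 + 14 = 30.
The greedy pick B7, B3, B1, B4 costs 32; no covering selection beats 30.

30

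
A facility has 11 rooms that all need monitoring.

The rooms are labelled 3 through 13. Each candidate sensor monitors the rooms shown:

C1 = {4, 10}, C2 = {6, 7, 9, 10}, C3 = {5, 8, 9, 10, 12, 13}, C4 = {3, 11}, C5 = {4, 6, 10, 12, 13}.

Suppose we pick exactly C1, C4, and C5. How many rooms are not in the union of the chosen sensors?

4

Union of C1, C4, C5 = {3, 4, 6, 10, 11, 12, 13}.
Not covered: 5, 7, 8, 9 — 4 rooms.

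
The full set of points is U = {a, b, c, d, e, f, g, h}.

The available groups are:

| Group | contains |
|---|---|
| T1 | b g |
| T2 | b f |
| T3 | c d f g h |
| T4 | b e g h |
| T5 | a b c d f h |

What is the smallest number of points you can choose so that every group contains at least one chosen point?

2

Take T = {f, g}. Each listed group contains at least one of these, so T is a hitting set of size 2.
No single point lies in every group, so at least 2 are needed and 2 is optimal.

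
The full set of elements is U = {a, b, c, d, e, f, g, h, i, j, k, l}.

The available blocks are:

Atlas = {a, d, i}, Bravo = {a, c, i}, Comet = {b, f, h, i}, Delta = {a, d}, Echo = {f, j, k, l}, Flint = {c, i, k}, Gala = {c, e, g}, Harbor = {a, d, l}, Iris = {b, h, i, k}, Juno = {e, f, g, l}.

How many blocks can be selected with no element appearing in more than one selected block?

Delta, Echo, Gala are pairwise disjoint (Delta={a,d}; Echo={f,j,k,l}; Gala={c,e,g}).
Every remaining block overlaps one of these, and no 4 of the listed blocks are pairwise disjoint, so 3 is the maximum.

3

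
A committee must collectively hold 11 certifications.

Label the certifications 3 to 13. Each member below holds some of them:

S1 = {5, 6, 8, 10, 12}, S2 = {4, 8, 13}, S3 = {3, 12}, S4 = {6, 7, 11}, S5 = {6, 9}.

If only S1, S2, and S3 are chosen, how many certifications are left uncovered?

3

Union of S1, S2, S3 = {3, 4, 5, 6, 8, 10, 12, 13}.
Not covered: 7, 9, 11 — 3 certifications.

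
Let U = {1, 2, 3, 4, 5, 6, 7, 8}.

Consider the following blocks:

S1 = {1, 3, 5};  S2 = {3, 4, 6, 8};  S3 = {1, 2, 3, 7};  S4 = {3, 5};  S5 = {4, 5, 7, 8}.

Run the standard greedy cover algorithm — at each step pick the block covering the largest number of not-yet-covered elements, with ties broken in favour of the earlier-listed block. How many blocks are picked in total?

Greedy: pick S2 (covers 4 new) → pick S3 (covers 3 new) → pick S1 (covers 1 new). Total picks: 3.

3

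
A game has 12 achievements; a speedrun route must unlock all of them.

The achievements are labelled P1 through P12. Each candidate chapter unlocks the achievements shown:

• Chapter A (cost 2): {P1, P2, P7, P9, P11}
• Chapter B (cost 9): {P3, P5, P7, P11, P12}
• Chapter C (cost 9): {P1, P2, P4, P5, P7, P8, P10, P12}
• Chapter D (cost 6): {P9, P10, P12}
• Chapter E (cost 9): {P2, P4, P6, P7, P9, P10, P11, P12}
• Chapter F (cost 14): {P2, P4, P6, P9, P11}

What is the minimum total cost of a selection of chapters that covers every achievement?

27

B, C, E together cover every achievement (B ∪ C ∪ E = {P1, P2, P3, P4, P5, P6, P7, P8, P9, P10, P11, P12}); total cost 9 + 9 + 9 = 27.
The greedy pick A, C, B, E costs 29; no covering selection beats 27.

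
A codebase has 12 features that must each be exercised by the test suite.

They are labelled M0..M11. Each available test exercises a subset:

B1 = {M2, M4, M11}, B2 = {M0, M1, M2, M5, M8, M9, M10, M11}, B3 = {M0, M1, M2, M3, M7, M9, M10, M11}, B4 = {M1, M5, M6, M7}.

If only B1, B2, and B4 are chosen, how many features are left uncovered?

1

Union of B1, B2, B4 = {M0, M1, M2, M4, M5, M6, M7, M8, M9, M10, M11}.
Not covered: M3 — 1 feature.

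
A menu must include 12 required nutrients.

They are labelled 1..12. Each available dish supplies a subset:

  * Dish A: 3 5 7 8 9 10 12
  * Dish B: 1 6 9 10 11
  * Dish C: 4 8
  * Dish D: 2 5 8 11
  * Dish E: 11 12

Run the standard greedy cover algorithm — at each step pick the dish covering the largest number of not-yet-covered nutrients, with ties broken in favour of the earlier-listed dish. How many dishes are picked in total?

4

Greedy: pick A (covers 7 new) → pick B (covers 3 new) → pick C (covers 1 new) → pick D (covers 1 new). Total picks: 4.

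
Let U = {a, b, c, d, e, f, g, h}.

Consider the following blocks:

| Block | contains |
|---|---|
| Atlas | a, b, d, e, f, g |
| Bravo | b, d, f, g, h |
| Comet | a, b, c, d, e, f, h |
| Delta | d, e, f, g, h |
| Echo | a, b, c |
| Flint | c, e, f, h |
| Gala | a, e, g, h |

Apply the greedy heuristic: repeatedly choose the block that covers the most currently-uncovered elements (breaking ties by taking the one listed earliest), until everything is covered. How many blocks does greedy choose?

Greedy: pick Comet (covers 7 new) → pick Atlas (covers 1 new). Total picks: 2.

2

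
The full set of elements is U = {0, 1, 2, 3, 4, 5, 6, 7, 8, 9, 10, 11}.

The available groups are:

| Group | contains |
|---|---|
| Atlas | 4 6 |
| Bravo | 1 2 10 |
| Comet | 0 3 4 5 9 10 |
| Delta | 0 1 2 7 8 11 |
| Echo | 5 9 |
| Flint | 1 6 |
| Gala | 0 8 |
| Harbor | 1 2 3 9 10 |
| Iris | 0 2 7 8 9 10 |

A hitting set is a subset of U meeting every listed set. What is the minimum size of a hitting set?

4

Take H = {1, 4, 5, 8}. Each listed group contains at least one of these, so H is a hitting set of size 4.
The groups Atlas, Bravo, Echo, Gala are pairwise disjoint, so any hitting set needs a separate element for each — at least 4. Hence 4 is optimal.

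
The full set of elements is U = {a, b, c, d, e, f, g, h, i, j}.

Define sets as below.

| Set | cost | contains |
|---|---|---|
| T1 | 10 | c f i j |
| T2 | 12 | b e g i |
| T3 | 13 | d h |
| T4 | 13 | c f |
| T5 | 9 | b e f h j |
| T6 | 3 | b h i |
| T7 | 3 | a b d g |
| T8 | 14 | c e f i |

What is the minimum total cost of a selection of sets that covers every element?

T1, T5, T7 together cover every element (T1 ∪ T5 ∪ T7 = {a, b, c, d, e, f, g, h, i, j}); total cost 10 + 9 + 3 = 22.
The greedy pick T7, T6, T5, T1 costs 25; no covering selection beats 22.

22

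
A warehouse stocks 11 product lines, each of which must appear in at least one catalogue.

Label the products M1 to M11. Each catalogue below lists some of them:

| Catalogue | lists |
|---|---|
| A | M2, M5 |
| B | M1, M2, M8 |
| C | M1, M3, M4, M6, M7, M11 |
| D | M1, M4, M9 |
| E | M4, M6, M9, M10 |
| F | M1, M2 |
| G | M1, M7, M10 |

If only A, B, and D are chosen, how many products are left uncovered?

Union of A, B, D = {M1, M2, M4, M5, M8, M9}.
Not covered: M3, M6, M7, M10, M11 — 5 products.

5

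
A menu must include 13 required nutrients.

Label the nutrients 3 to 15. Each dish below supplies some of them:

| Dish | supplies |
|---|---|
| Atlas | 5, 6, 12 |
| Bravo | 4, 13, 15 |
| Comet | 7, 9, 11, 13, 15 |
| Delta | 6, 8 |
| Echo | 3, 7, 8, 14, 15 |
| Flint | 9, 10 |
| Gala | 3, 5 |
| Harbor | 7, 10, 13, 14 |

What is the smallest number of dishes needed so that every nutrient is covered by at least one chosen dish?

Atlas and Bravo and Comet and Echo and Harbor together: Atlas ∪ Bravo ∪ Comet ∪ Echo ∪ Harbor = {3, 4, 5, 6, 7, 8, 9, 10, 11, 12, 13, 14, 15} — every nutrient is covered.
No 4 of the 8 dishes cover everything (all 70 combinations miss at least one nutrient), so 5 is optimal.

5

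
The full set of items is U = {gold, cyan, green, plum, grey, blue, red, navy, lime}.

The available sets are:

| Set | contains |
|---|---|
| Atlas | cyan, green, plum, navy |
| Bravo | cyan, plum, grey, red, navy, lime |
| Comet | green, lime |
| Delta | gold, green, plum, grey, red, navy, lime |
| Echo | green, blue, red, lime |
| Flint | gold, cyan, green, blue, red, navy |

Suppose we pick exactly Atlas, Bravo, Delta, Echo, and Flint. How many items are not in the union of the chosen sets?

Union of Atlas, Bravo, Delta, Echo, Flint = {gold, cyan, green, plum, grey, blue, red, navy, lime} — that's every item, so 0 are uncovered.

0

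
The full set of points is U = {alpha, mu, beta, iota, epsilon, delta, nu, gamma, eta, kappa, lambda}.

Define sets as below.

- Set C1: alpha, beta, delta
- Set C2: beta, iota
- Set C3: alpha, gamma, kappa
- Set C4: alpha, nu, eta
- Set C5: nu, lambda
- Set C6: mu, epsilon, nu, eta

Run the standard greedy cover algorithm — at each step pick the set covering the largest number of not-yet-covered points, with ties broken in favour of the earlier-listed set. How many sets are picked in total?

Greedy: pick C6 (covers 4 new) → pick C1 (covers 3 new) → pick C3 (covers 2 new) → pick C2 (covers 1 new) → pick C5 (covers 1 new). Total picks: 5.

5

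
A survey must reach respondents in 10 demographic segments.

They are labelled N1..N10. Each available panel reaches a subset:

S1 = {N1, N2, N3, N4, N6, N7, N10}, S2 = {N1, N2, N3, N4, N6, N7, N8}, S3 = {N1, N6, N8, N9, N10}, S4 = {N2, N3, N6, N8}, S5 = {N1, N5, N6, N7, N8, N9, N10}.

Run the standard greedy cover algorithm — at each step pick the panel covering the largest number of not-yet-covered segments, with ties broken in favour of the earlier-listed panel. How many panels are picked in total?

2

Greedy: pick S1 (covers 7 new) → pick S5 (covers 3 new). Total picks: 2.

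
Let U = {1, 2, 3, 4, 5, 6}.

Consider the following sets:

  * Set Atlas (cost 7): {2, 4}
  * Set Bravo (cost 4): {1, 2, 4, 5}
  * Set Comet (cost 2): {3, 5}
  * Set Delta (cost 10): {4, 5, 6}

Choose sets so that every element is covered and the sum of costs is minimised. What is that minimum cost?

Bravo, Comet, Delta together cover every element (Bravo ∪ Comet ∪ Delta = {1, 2, 3, 4, 5, 6}); total cost 4 + 2 + 10 = 16.
No covering selection has total cost below 16.

16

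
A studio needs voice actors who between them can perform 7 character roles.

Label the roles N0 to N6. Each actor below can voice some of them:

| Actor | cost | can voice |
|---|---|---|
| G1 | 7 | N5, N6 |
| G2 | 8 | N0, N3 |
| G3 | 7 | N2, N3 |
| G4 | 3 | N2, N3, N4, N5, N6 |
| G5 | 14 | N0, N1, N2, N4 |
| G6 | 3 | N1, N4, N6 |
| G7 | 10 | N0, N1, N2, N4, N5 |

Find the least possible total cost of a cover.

13

G4, G7 together cover every role (G4 ∪ G7 = {N0, N1, N2, N3, N4, N5, N6}); total cost 3 + 10 = 13.
The greedy pick G4, G6, G2 costs 14; no covering selection beats 13.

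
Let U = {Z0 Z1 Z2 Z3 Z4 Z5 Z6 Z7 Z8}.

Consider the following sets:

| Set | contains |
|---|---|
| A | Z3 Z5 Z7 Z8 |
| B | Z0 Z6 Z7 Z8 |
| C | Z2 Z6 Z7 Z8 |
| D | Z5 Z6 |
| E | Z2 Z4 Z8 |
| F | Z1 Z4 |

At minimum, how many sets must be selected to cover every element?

Take {A, B, E, F}. Their union is {Z0, Z1, Z2, Z3, Z4, Z5, Z6, Z7, Z8}, which is all 9 elements.
Only B contains Z0, so B is forced; the remaining 5 elements need at least 3 more sets (each remaining set adds at most 2) — so at least 4 sets are needed, and 4 is optimal.

4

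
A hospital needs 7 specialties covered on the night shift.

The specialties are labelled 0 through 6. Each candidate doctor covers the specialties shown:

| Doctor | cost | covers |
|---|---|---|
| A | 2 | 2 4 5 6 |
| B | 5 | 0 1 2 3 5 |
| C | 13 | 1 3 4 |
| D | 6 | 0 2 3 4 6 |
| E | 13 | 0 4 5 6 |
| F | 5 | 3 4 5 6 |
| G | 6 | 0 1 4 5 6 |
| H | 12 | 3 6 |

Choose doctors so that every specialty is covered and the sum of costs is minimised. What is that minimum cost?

A, B together cover every specialty (A ∪ B = {0, 1, 2, 3, 4, 5, 6}); total cost 2 + 5 = 7.
No covering selection has total cost below 7.

7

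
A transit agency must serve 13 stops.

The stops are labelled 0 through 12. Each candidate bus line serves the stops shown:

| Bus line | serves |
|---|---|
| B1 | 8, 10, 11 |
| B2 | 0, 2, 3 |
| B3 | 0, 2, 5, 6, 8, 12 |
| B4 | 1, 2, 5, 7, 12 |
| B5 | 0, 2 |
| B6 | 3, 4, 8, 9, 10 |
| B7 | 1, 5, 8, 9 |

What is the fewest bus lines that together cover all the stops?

Take {B1, B3, B4, B6}. Their union is {0, 1, 2, 3, 4, 5, 6, 7, 8, 9, 10, 11, 12}, which is all 13 stops.
No 3 of the 7 bus lines cover everything (all 35 combinations miss at least one stop), so 4 is optimal.

4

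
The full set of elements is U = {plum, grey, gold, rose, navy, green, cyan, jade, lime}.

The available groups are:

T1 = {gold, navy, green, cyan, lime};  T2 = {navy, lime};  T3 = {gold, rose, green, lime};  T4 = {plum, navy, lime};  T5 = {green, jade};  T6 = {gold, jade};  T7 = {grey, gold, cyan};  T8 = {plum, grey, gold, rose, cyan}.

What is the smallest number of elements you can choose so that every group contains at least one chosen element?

3

H = {cyan, jade, lime} meets every group (each contains at least one member of H), and |H| = 3.
The groups T2, T5, T8 are pairwise disjoint, so any hitting set needs a separate element for each — at least 3. Hence 3 is optimal.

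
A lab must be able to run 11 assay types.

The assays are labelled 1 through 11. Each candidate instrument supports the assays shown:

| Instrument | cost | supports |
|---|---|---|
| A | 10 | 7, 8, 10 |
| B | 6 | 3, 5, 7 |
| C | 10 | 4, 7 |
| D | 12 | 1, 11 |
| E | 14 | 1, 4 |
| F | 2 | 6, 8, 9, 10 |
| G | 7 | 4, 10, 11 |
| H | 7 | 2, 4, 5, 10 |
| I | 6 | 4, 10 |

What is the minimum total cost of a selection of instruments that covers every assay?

B, D, F, H together cover every assay (B ∪ D ∪ F ∪ H = {1, 2, 3, 4, 5, 6, 7, 8, 9, 10, 11}); total cost 6 + 12 + 2 + 7 = 27.
The greedy pick F, B, G, H, D costs 34; no covering selection beats 27.

27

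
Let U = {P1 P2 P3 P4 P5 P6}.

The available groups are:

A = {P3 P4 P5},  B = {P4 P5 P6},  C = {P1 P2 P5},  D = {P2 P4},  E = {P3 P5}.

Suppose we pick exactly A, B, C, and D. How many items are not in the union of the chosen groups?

Union of A, B, C, D = {P1, P2, P3, P4, P5, P6} — that's every item, so 0 are uncovered.

0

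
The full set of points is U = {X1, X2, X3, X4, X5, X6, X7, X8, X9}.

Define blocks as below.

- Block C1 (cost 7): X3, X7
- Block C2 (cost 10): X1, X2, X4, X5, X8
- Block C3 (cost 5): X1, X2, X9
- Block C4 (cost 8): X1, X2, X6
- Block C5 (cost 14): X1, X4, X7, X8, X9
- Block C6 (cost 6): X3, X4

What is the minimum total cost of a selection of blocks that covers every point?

C1, C2, C3, C4 together cover every point (C1 ∪ C2 ∪ C3 ∪ C4 = {X1, X2, X3, X4, X5, X6, X7, X8, X9}); total cost 7 + 10 + 5 + 8 = 30.
The greedy pick C3, C6, C2, C1, C4 costs 36; no covering selection beats 30.

30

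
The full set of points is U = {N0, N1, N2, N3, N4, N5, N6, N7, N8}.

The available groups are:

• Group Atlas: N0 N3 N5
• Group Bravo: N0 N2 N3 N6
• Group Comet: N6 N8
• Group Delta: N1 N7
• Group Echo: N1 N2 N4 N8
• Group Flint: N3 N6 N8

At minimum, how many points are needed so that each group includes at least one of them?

3

Take H = {N0, N1, N6}. Each listed group contains at least one of these, so H is a hitting set of size 3.
The groups Atlas, Comet, Delta are pairwise disjoint, so any hitting set needs a separate point for each — at least 3. Hence 3 is optimal.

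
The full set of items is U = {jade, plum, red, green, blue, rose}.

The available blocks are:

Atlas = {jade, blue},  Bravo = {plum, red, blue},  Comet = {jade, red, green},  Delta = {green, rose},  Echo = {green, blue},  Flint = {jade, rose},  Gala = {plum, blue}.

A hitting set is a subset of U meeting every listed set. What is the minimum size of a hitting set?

3

The 3 items {red, blue, rose} hit every block.
No choice of 2 items meets every block, so 3 is the minimum.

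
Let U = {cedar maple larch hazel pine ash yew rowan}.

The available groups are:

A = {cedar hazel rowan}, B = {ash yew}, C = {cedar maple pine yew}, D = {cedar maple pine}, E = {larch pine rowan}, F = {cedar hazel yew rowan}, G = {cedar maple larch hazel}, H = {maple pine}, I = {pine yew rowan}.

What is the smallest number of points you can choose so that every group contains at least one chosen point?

3

T = {hazel, pine, ash} meets every group (each contains at least one member of T), and |T| = 3.
The groups A, B, H are pairwise disjoint, so any hitting set needs a separate point for each — at least 3. Hence 3 is optimal.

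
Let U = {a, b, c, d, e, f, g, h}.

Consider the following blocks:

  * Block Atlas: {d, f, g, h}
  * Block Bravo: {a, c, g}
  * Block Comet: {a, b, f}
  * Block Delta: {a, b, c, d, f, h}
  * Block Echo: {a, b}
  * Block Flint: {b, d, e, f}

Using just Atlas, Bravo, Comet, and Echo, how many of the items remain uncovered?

Union of Atlas, Bravo, Comet, Echo = {a, b, c, d, f, g, h}.
Not covered: e — 1 item.

1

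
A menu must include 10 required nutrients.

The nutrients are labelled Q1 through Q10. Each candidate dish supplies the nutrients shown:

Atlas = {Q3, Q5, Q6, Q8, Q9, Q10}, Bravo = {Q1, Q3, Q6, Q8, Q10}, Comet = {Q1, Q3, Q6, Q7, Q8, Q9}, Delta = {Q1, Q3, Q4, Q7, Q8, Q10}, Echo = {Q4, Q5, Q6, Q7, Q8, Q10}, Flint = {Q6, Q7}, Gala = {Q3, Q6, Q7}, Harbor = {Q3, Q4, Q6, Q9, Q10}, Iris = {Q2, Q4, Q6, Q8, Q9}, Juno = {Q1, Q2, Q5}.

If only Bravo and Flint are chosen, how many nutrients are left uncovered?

4

Union of Bravo, Flint = {Q1, Q3, Q6, Q7, Q8, Q10}.
Not covered: Q2, Q4, Q5, Q9 — 4 nutrients.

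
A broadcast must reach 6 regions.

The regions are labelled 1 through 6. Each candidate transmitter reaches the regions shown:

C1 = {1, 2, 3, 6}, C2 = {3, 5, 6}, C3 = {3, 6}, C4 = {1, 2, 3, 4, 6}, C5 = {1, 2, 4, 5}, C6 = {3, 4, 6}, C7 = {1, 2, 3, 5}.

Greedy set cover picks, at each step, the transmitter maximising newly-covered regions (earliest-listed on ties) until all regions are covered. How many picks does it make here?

2

Greedy: pick C4 (covers 5 new) → pick C2 (covers 1 new). Total picks: 2.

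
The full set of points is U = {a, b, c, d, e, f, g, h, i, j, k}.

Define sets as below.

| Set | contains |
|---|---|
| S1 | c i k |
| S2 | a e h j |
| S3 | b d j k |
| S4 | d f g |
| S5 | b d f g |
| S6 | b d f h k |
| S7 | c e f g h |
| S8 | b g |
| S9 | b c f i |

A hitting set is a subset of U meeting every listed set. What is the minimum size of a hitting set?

Take T = {f, g, i, j}. Each listed set contains at least one of these, so T is a hitting set of size 4.
No choice of 3 points meets every set, so 4 is the minimum.

4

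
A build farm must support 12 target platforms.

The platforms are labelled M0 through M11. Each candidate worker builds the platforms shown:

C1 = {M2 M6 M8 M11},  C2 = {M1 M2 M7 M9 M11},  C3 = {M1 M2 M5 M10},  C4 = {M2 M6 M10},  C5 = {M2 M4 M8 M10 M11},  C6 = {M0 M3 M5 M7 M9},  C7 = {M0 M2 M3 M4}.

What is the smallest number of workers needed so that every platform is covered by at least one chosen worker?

4

C1 and C2 and C5 and C6 together: C1 ∪ C2 ∪ C5 ∪ C6 = {M0, M1, M2, M3, M4, M5, M6, M7, M8, M9, M10, M11} — every platform is covered.
No 3 of the 7 workers cover everything (all 35 combinations miss at least one platform), so 4 is optimal.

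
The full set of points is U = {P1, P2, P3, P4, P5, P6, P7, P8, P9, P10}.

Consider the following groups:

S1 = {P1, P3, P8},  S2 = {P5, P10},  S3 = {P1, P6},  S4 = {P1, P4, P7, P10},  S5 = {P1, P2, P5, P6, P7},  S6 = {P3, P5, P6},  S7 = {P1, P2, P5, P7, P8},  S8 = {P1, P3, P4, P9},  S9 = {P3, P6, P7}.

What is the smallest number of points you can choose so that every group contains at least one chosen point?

3

The 3 points {P1, P5, P7} hit every group.
No choice of 2 points meets every group, so 3 is the minimum.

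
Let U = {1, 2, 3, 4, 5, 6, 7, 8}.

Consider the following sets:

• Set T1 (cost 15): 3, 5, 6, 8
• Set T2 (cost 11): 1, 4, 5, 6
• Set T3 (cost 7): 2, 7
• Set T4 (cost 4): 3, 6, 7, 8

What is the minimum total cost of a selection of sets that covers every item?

22

T2, T3, T4 together cover every item (T2 ∪ T3 ∪ T4 = {1, 2, 3, 4, 5, 6, 7, 8}); total cost 11 + 7 + 4 = 22.
No covering selection has total cost below 22.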